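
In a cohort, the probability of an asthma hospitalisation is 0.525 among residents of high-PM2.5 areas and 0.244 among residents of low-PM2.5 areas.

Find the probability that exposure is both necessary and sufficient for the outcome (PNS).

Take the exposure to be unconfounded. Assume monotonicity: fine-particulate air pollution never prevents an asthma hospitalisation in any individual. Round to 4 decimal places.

Let p₁ = 0.525, p₀ = 0.244.
Under exogeneity and monotonicity, PNS = p₁ − p₀.
PNS = 0.525 − 0.244 = 0.281

PNS ≈ 0.2810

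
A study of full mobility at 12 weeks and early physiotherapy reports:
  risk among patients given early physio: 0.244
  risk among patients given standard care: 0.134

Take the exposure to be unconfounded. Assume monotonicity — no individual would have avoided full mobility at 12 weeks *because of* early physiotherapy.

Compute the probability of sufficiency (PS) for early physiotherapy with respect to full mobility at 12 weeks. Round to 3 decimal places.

PS ≈ 0.127

Let p₁ = 0.244, p₀ = 0.134.
Under exogeneity and monotonicity, PS = (p₁ − p₀) / (1 − p₀).
PS = (0.244 − 0.134) / (1 − 0.134) = 0.11 / 0.866 ≈ 0.1270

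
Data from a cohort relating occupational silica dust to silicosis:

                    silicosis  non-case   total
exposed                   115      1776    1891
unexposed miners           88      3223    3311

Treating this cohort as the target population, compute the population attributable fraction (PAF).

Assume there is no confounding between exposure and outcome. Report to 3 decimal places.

p₁ = P(outcome | exposed) = 115/1891 = 0.060814
p₀ = P(outcome | unexposed) = 88/3311 = 0.026578
Exposure prevalence π = 1891/5202 = 0.36351; overall risk P(Y=1) = 0.039023.
Under exogeneity, PAF = [P(Y=1) − p₀]/P(Y=1).
PAF = (0.039023 − 0.026578) / 0.039023 ≈ 0.3189

PAF ≈ 0.319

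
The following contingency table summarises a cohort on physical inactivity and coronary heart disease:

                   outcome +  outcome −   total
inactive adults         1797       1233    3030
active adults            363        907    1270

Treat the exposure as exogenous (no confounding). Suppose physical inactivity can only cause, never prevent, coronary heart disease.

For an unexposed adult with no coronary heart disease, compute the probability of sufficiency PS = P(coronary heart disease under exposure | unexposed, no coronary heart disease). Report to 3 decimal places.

PS ≈ 0.430

p₁ = P(outcome | exposed) = 1797/3030 = 0.59307
p₀ = P(outcome | unexposed) = 363/1270 = 0.28583
Under exogeneity and monotonicity, PS = (p₁ − p₀)/(1 − p₀).
PS = (0.59307 − 0.28583) / 0.71417 ≈ 0.4302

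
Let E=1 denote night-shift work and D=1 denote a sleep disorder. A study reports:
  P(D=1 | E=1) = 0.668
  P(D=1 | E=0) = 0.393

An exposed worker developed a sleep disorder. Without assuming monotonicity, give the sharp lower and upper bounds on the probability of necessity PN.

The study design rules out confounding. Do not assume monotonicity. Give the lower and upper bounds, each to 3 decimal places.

Let p₁ = 0.668, p₀ = 0.393.
Under exogeneity alone the bounds on PN are max{0,(p₁−p₀)/p₁} ≤ PN ≤ min{1,(1−p₀)/p₁}.
  lower = (p₁ − p₀)/p₁ = 0.275 / 0.668 ≈ 0.4117
  upper = min{1, (1 − p₀)/p₁} = 0.607 / 0.668 ≈ 0.9087

0.412 ≤ PN ≤ 0.909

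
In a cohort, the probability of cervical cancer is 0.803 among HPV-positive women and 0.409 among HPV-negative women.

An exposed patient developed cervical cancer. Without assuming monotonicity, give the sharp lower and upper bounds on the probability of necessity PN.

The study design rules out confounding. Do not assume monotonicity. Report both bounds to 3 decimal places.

Let p₁ = 0.803, p₀ = 0.409.
Under exogeneity alone the bounds on PN are max{0,(p₁−p₀)/p₁} ≤ PN ≤ min{1,(1−p₀)/p₁}.
  lower = (p₁ − p₀)/p₁ = 0.394 / 0.803 ≈ 0.4907
  upper = min{1, (1 − p₀)/p₁} = 0.591 / 0.803 ≈ 0.7360

0.491 ≤ PN ≤ 0.736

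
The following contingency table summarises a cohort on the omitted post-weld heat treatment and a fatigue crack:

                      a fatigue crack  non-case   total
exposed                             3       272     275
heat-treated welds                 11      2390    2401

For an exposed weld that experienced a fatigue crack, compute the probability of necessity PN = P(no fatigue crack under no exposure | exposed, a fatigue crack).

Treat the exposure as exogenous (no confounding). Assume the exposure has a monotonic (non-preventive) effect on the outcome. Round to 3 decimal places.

p₁ = P(outcome | exposed) = 3/275 = 0.010909
p₀ = P(outcome | unexposed) = 11/2401 = 0.0045814
Under exogeneity and monotonicity, PN = (p₁ − p₀)/p₁.
PN = (0.010909 − 0.0045814) / 0.010909 ≈ 0.5800

PN ≈ 0.580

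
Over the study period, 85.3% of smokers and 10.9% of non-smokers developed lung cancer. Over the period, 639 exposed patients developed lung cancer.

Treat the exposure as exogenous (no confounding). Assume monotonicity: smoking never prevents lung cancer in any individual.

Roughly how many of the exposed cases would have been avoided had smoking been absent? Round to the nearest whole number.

about 557 cases

p₁ = 0.853, p₀ = 0.109.
PN = (p₁ − p₀)/p₁ = (0.853 − 0.109) / 0.853 ≈ 0.87222.
Attributable cases ≈ PN × (exposed cases) = 0.87222 × 639 ≈ 557.35.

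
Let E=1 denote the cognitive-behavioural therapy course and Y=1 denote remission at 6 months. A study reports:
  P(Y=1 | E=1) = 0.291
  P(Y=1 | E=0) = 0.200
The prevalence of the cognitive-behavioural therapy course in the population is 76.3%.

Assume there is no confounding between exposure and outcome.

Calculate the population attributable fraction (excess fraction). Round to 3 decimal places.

PAF ≈ 0.258

Let p₁ = 0.291, p₀ = 0.2.
Overall risk P(Y=1) = π·p₁ + (1−π)·p₀ = 0.763×0.291 + 0.237×0.2 = 0.26943.
Under exogeneity, PAF = [P(Y=1) − p₀] / P(Y=1).
PAF = (0.26943 − 0.2) / 0.26943 ≈ 0.2577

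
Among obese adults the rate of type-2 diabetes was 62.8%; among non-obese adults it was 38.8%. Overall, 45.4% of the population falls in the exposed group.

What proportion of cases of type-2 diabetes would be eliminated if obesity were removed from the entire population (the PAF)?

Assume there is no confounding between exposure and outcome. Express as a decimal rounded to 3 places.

p₁ = 0.628, p₀ = 0.388.
Overall risk P(Y=1) = π·p₁ + (1−π)·p₀ = 0.454×0.628 + 0.546×0.388 = 0.49696.
Under exogeneity, PAF = [P(Y=1) − p₀] / P(Y=1).
PAF = (0.49696 − 0.388) / 0.49696 ≈ 0.2193

PAF ≈ 0.219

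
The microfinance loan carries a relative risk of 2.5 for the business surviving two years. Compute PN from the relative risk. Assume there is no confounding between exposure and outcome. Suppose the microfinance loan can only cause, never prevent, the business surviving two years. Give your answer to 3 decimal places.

Under exogeneity and monotonicity, PN = (RR − 1) / RR = 1 − 1/RR.
PN = (2.5 − 1) / 2.5 = 1.5 / 2.5 ≈ 0.6000

PN ≈ 0.600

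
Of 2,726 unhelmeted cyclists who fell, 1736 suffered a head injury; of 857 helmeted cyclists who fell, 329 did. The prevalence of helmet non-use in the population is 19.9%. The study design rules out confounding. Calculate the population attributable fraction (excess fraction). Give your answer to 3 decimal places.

p₁ = P(outcome | exposed) = 1736/2726 = 0.63683
p₀ = P(outcome | unexposed) = 329/857 = 0.3839
Overall risk P(Y=1) = π·p₁ + (1−π)·p₀ = 0.199×0.63683 + 0.801×0.3839 = 0.43423.
Under exogeneity, PAF = [P(Y=1) − p₀] / P(Y=1).
PAF = (0.43423 − 0.3839) / 0.43423 ≈ 0.1159

PAF ≈ 0.116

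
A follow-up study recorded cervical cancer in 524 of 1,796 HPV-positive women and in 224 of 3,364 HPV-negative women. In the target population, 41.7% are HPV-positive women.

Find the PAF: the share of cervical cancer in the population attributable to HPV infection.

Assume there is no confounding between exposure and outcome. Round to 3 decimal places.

PAF ≈ 0.585

p₁ = P(outcome | exposed) = 524/1796 = 0.29176
p₀ = P(outcome | unexposed) = 224/3364 = 0.066587
Overall risk P(Y=1) = π·p₁ + (1−π)·p₀ = 0.417×0.29176 + 0.583×0.066587 = 0.16048.
Under exogeneity, PAF = [P(Y=1) − p₀] / P(Y=1).
PAF = (0.16048 − 0.066587) / 0.16048 ≈ 0.5851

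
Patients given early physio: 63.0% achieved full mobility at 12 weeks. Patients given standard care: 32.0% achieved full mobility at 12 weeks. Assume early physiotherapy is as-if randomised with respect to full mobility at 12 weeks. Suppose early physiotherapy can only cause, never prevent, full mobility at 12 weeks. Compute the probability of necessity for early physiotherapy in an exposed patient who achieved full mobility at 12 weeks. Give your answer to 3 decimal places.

p₁ = 0.63, p₀ = 0.32.
Under exogeneity and monotonicity, PN = (p₁ − p₀) / p₁.
PN = (0.63 − 0.32) / 0.63 = 0.31 / 0.63 ≈ 0.4921

PN ≈ 0.492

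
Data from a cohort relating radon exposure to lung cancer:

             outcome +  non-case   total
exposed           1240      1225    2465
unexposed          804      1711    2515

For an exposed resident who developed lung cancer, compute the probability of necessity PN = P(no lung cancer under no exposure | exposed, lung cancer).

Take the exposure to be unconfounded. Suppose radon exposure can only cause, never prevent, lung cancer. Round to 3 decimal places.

p₁ = P(outcome | exposed) = 1240/2465 = 0.50304
p₀ = P(outcome | unexposed) = 804/2515 = 0.31968
Under exogeneity and monotonicity, PN = (p₁ − p₀)/p₁.
PN = (0.50304 − 0.31968) / 0.50304 ≈ 0.3645

PN ≈ 0.365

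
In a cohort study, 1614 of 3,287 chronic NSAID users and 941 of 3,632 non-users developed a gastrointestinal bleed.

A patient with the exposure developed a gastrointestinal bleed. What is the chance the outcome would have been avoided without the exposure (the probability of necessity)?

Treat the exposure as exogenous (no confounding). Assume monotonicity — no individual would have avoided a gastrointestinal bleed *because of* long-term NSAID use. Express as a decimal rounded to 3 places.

p₁ = P(outcome | exposed) = 1614/3287 = 0.49103
p₀ = P(outcome | unexposed) = 941/3632 = 0.25909
Under exogeneity and monotonicity, PN = (p₁ − p₀) / p₁.
PN = (0.49103 − 0.25909) / 0.49103 = 0.23194 / 0.49103 ≈ 0.4724

PN ≈ 0.472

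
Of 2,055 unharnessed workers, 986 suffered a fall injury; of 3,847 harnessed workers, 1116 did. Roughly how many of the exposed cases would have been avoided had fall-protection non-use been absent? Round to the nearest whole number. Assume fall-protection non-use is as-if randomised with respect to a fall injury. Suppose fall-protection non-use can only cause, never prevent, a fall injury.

about 390 cases

p₁ = P(outcome | exposed) = 986/2055 = 0.47981
p₀ = P(outcome | unexposed) = 1116/3847 = 0.2901
PN = (p₁ − p₀)/p₁ = (0.47981 − 0.2901) / 0.47981 ≈ 0.39539.
Attributable cases ≈ PN × (exposed cases) = 0.39539 × 986 ≈ 389.85.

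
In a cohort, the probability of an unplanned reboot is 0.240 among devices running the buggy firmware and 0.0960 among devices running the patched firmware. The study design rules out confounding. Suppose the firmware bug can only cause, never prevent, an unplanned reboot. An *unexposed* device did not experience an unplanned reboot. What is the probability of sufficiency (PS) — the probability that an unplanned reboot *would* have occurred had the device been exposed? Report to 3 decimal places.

Let p₁ = 0.24, p₀ = 0.096.
Under exogeneity and monotonicity, PS = (p₁ − p₀) / (1 − p₀).
PS = (0.24 − 0.096) / (1 − 0.096) = 0.144 / 0.904 ≈ 0.1593

PS ≈ 0.159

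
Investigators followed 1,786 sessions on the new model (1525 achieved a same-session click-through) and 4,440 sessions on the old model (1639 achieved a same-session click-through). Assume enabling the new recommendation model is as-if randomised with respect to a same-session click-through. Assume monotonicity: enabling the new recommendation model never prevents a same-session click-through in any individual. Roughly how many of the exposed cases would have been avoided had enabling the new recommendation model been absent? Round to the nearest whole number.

about 866 cases

p₁ = P(outcome | exposed) = 1525/1786 = 0.85386
p₀ = P(outcome | unexposed) = 1639/4440 = 0.36914
PN = (p₁ − p₀)/p₁ = (0.85386 − 0.36914) / 0.85386 ≈ 0.56768.
Attributable cases ≈ PN × (exposed cases) = 0.56768 × 1525 ≈ 865.71.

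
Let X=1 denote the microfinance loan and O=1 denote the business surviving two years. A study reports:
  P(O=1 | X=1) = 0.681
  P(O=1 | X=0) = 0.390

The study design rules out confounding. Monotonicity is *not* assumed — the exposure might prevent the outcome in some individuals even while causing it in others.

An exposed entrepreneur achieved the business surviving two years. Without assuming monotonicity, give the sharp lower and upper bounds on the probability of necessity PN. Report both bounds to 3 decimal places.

0.427 ≤ PN ≤ 0.896

Let p₁ = 0.681, p₀ = 0.39.
Under exogeneity alone the bounds on PN are max{0,(p₁−p₀)/p₁} ≤ PN ≤ min{1,(1−p₀)/p₁}.
  lower = (p₁ − p₀)/p₁ = 0.291 / 0.681 ≈ 0.4273
  upper = min{1, (1 − p₀)/p₁} = 0.61 / 0.681 ≈ 0.8957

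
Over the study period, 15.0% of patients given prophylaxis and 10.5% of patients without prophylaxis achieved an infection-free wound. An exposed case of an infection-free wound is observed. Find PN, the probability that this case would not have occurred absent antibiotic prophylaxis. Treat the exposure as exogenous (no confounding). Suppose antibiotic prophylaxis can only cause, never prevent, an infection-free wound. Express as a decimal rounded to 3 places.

p₁ = 0.15, p₀ = 0.105.
Under exogeneity and monotonicity, PN = (p₁ − p₀) / p₁.
PN = (0.15 − 0.105) / 0.15 = 0.045 / 0.15 ≈ 0.3000

PN ≈ 0.300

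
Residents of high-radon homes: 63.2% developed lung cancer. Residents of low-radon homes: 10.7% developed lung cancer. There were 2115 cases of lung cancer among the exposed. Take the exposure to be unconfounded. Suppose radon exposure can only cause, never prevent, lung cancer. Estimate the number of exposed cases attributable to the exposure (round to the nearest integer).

p₁ = 0.632, p₀ = 0.107.
PN = (p₁ − p₀)/p₁ = (0.632 − 0.107) / 0.632 ≈ 0.83070.
Attributable cases ≈ PN × (exposed cases) = 0.83070 × 2115 ≈ 1756.92.

about 1757 cases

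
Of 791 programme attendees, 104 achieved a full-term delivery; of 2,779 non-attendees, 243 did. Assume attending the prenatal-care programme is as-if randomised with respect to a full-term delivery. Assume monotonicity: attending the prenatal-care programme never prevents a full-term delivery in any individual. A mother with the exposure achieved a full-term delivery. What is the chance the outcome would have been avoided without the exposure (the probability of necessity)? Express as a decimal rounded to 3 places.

p₁ = P(outcome | exposed) = 104/791 = 0.13148
p₀ = P(outcome | unexposed) = 243/2779 = 0.087442
Under exogeneity and monotonicity, PN = (p₁ − p₀) / p₁.
PN = (0.13148 − 0.087442) / 0.13148 = 0.044038 / 0.13148 ≈ 0.3349

PN ≈ 0.335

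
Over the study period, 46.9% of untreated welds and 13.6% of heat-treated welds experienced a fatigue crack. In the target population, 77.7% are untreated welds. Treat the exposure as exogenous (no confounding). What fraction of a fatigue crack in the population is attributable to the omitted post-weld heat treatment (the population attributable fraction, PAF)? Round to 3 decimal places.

p₁ = 0.469, p₀ = 0.136.
Overall risk P(Y=1) = π·p₁ + (1−π)·p₀ = 0.777×0.469 + 0.223×0.136 = 0.39474.
Under exogeneity, PAF = [P(Y=1) − p₀] / P(Y=1).
PAF = (0.39474 − 0.136) / 0.39474 ≈ 0.6555

PAF ≈ 0.655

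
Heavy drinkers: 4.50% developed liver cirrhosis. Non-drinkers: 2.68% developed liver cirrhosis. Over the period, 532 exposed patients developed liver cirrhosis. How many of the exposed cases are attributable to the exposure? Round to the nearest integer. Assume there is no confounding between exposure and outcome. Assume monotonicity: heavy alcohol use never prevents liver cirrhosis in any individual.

p₁ = 0.045, p₀ = 0.0268.
PN = (p₁ − p₀)/p₁ = (0.045 − 0.0268) / 0.045 ≈ 0.40444.
Attributable cases ≈ PN × (exposed cases) = 0.40444 × 532 ≈ 215.16.

about 215 cases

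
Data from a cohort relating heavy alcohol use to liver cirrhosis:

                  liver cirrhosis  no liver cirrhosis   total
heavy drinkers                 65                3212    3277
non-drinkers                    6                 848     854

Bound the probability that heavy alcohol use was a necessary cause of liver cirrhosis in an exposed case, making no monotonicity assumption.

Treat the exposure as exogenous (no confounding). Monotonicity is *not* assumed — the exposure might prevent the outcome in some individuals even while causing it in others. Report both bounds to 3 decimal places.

0.646 ≤ PN ≤ 1.000

p₁ = P(outcome | exposed) = 65/3277 = 0.019835
p₀ = P(outcome | unexposed) = 6/854 = 0.0070258
Under exogeneity alone the bounds on PN are max{0,(p₁−p₀)/p₁} ≤ PN ≤ min{1,(1−p₀)/p₁}.
  lower = (p₁ − p₀)/p₁ = 0.012809 / 0.019835 ≈ 0.6458
  upper = min{1, (1 − p₀)/p₁} = 0.99297 / 0.019835 ≈ 50.0612 → capped at 1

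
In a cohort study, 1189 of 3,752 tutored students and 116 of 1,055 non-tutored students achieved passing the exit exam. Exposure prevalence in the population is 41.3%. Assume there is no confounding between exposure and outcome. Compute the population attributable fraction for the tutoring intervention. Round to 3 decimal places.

PAF ≈ 0.437

p₁ = P(outcome | exposed) = 1189/3752 = 0.3169
p₀ = P(outcome | unexposed) = 116/1055 = 0.10995
Overall risk P(Y=1) = π·p₁ + (1−π)·p₀ = 0.413×0.3169 + 0.587×0.10995 = 0.19542.
Under exogeneity, PAF = [P(Y=1) − p₀] / P(Y=1).
PAF = (0.19542 − 0.10995) / 0.19542 ≈ 0.4374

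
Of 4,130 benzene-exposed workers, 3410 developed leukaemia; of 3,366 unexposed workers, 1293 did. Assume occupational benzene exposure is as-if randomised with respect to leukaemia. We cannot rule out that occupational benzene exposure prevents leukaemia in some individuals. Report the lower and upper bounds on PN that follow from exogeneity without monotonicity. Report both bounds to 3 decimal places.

p₁ = P(outcome | exposed) = 3410/4130 = 0.82567
p₀ = P(outcome | unexposed) = 1293/3366 = 0.38414
Under exogeneity alone the bounds on PN are max{0,(p₁−p₀)/p₁} ≤ PN ≤ min{1,(1−p₀)/p₁}.
  lower = (p₁ − p₀)/p₁ = 0.44153 / 0.82567 ≈ 0.5348
  upper = min{1, (1 − p₀)/p₁} = 0.61586 / 0.82567 ≈ 0.7459

0.535 ≤ PN ≤ 0.746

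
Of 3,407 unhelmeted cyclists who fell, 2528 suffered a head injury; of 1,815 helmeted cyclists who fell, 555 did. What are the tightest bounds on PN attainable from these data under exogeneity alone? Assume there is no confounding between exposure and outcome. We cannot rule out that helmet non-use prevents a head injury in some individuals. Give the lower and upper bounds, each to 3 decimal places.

p₁ = P(outcome | exposed) = 2528/3407 = 0.742
p₀ = P(outcome | unexposed) = 555/1815 = 0.30579
Under exogeneity alone the bounds on PN are max{0,(p₁−p₀)/p₁} ≤ PN ≤ min{1,(1−p₀)/p₁}.
  lower = (p₁ − p₀)/p₁ = 0.43622 / 0.742 ≈ 0.5879
  upper = min{1, (1 − p₀)/p₁} = 0.69421 / 0.742 ≈ 0.9356

0.588 ≤ PN ≤ 0.936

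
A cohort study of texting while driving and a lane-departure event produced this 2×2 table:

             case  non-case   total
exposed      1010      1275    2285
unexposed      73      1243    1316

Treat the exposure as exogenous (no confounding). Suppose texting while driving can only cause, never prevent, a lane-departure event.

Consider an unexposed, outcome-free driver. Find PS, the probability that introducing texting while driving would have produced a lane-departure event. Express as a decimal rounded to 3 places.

p₁ = P(outcome | exposed) = 1010/2285 = 0.44201
p₀ = P(outcome | unexposed) = 73/1316 = 0.055471
Under exogeneity and monotonicity, PS = (p₁ − p₀) / (1 − p₀).
PS = (0.44201 − 0.055471) / (1 − 0.055471) = 0.38654 / 0.94453 ≈ 0.4092

PS ≈ 0.409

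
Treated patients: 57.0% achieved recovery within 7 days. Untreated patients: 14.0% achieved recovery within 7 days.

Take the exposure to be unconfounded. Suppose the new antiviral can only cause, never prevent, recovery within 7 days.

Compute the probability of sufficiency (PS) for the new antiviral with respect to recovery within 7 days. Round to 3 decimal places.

p₁ = 0.57, p₀ = 0.14.
Under exogeneity and monotonicity, PS = (p₁ − p₀) / (1 − p₀).
PS = (0.57 − 0.14) / (1 − 0.14) = 0.43 / 0.86 ≈ 0.5000

PS ≈ 0.500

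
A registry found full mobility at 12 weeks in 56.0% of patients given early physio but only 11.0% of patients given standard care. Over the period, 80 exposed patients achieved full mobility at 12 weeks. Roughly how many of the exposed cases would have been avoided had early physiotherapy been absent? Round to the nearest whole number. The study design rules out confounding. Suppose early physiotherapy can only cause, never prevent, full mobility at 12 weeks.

about 64 cases

p₁ = 0.56, p₀ = 0.11.
PN = (p₁ − p₀)/p₁ = (0.56 − 0.11) / 0.56 ≈ 0.80357.
Attributable cases ≈ PN × (exposed cases) = 0.80357 × 80 ≈ 64.29.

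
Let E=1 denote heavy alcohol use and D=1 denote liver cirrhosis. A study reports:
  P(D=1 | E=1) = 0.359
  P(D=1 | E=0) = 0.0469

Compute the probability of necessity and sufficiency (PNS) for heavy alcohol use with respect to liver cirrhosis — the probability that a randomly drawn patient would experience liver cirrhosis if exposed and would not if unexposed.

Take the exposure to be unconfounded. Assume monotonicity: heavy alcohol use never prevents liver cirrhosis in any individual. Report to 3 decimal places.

Let p₁ = 0.359, p₀ = 0.0469.
Under exogeneity and monotonicity, PNS = p₁ − p₀.
PNS = 0.359 − 0.0469 = 0.3121

PNS ≈ 0.312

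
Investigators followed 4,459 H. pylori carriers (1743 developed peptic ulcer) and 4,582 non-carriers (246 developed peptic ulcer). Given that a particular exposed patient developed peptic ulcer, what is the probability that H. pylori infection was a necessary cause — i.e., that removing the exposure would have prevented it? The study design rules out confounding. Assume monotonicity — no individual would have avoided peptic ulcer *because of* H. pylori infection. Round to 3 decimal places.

PN ≈ 0.863

p₁ = P(outcome | exposed) = 1743/4459 = 0.39089
p₀ = P(outcome | unexposed) = 246/4582 = 0.053688
Under exogeneity and monotonicity, PN = (p₁ − p₀) / p₁.
PN = (0.39089 − 0.053688) / 0.39089 = 0.33721 / 0.39089 ≈ 0.8627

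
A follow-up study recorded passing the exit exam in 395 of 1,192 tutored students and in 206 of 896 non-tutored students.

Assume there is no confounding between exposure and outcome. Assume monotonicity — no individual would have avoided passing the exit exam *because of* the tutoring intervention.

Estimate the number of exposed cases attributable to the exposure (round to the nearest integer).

about 121 cases

p₁ = P(outcome | exposed) = 395/1192 = 0.33138
p₀ = P(outcome | unexposed) = 206/896 = 0.22991
PN = (p₁ − p₀)/p₁ = (0.33138 − 0.22991) / 0.33138 ≈ 0.30619.
Attributable cases ≈ PN × (exposed cases) = 0.30619 × 395 ≈ 120.95.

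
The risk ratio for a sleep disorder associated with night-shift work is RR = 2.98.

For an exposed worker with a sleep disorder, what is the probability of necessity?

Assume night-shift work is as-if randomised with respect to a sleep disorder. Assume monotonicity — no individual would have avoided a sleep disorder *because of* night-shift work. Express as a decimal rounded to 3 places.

PN ≈ 0.664

Under exogeneity and monotonicity, PN = (RR − 1) / RR = 1 − 1/RR.
PN = (2.98 − 1) / 2.98 = 1.98 / 2.98 ≈ 0.6644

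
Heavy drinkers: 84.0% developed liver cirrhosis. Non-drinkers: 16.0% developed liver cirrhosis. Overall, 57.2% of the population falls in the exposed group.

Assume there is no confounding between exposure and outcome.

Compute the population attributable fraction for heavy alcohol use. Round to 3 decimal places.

PAF ≈ 0.709

p₁ = 0.84, p₀ = 0.16.
Overall risk P(Y=1) = π·p₁ + (1−π)·p₀ = 0.572×0.84 + 0.428×0.16 = 0.54896.
Under exogeneity, PAF = [P(Y=1) − p₀] / P(Y=1).
PAF = (0.54896 − 0.16) / 0.54896 ≈ 0.7085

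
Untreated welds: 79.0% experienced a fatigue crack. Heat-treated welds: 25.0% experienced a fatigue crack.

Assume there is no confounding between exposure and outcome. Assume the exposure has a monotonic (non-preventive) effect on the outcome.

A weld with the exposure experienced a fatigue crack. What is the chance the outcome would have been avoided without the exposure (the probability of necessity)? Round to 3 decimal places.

p₁ = 0.79, p₀ = 0.25.
Under exogeneity and monotonicity, PN = (p₁ − p₀) / p₁.
PN = (0.79 − 0.25) / 0.79 = 0.54 / 0.79 ≈ 0.6835

PN ≈ 0.684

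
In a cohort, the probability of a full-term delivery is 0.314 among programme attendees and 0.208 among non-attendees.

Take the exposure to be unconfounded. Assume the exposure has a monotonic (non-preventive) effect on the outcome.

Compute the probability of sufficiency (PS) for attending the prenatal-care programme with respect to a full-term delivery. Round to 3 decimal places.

Let p₁ = 0.314, p₀ = 0.208.
Under exogeneity and monotonicity, PS = (p₁ − p₀) / (1 − p₀).
PS = (0.314 − 0.208) / (1 − 0.208) = 0.106 / 0.792 ≈ 0.1338

PS ≈ 0.134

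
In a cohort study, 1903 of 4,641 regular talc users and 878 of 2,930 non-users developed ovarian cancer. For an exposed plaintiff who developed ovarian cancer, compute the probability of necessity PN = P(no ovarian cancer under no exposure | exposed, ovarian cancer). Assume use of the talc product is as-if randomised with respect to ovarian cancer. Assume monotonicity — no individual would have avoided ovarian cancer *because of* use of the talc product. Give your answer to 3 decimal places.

PN ≈ 0.269

p₁ = P(outcome | exposed) = 1903/4641 = 0.41004
p₀ = P(outcome | unexposed) = 878/2930 = 0.29966
Under exogeneity and monotonicity, PN = (p₁ − p₀) / p₁.
PN = (0.41004 − 0.29966) / 0.41004 = 0.11038 / 0.41004 ≈ 0.2692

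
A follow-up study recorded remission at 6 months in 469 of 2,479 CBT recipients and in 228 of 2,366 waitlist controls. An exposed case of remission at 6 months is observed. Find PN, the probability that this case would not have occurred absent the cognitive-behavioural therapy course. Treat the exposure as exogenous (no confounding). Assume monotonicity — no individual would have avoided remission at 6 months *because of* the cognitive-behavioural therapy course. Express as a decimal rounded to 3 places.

p₁ = P(outcome | exposed) = 469/2479 = 0.18919
p₀ = P(outcome | unexposed) = 228/2366 = 0.096365
Under exogeneity and monotonicity, PN = (p₁ − p₀) / p₁.
PN = (0.18919 − 0.096365) / 0.18919 = 0.092824 / 0.18919 ≈ 0.4906

PN ≈ 0.491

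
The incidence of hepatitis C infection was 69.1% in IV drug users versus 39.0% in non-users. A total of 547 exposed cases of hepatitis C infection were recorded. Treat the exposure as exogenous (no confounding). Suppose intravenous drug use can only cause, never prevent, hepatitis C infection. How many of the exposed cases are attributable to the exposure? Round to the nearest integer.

about 238 cases

p₁ = 0.691, p₀ = 0.39.
PN = (p₁ − p₀)/p₁ = (0.691 − 0.39) / 0.691 ≈ 0.43560.
Attributable cases ≈ PN × (exposed cases) = 0.43560 × 547 ≈ 238.27.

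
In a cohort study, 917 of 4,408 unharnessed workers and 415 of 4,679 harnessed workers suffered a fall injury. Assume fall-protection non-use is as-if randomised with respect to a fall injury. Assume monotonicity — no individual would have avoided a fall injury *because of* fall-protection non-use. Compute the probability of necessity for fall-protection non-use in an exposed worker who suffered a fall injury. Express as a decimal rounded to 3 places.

p₁ = P(outcome | exposed) = 917/4408 = 0.20803
p₀ = P(outcome | unexposed) = 415/4679 = 0.088694
Under exogeneity and monotonicity, PN = (p₁ − p₀) / p₁.
PN = (0.20803 − 0.088694) / 0.20803 = 0.11934 / 0.20803 ≈ 0.5736

PN ≈ 0.574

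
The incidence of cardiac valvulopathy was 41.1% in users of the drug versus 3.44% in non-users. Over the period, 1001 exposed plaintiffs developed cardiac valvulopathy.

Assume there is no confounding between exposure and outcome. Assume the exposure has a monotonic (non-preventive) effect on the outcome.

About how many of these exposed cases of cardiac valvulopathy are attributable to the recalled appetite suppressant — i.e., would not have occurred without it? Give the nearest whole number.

p₁ = 0.411, p₀ = 0.0344.
PN = (p₁ − p₀)/p₁ = (0.411 − 0.0344) / 0.411 ≈ 0.91630.
Attributable cases ≈ PN × (exposed cases) = 0.91630 × 1001 ≈ 917.22.

about 917 cases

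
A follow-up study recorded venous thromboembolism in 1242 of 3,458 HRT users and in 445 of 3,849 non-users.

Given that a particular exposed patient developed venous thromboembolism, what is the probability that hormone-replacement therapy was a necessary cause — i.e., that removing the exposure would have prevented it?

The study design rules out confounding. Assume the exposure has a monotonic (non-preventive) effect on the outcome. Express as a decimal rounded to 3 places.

PN ≈ 0.678

p₁ = P(outcome | exposed) = 1242/3458 = 0.35917
p₀ = P(outcome | unexposed) = 445/3849 = 0.11561
Under exogeneity and monotonicity, PN = (p₁ − p₀) / p₁.
PN = (0.35917 − 0.11561) / 0.35917 = 0.24355 / 0.35917 ≈ 0.6781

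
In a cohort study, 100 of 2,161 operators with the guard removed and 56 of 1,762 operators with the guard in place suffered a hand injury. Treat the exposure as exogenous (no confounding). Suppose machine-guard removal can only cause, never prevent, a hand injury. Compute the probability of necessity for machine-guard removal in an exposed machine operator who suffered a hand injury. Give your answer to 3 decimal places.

p₁ = P(outcome | exposed) = 100/2161 = 0.046275
p₀ = P(outcome | unexposed) = 56/1762 = 0.031782
Under exogeneity and monotonicity, PN = (p₁ − p₀) / p₁.
PN = (0.046275 − 0.031782) / 0.046275 = 0.014493 / 0.046275 ≈ 0.3132

PN ≈ 0.313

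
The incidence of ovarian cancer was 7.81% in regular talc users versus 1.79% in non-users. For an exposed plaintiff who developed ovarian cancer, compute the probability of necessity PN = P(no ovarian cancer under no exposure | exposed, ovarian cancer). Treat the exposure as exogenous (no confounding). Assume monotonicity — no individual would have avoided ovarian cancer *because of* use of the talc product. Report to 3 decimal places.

PN ≈ 0.771

p₁ = 0.0781, p₀ = 0.0179.
Under exogeneity and monotonicity, PN = (p₁ − p₀) / p₁.
PN = (0.0781 − 0.0179) / 0.0781 = 0.0602 / 0.0781 ≈ 0.7708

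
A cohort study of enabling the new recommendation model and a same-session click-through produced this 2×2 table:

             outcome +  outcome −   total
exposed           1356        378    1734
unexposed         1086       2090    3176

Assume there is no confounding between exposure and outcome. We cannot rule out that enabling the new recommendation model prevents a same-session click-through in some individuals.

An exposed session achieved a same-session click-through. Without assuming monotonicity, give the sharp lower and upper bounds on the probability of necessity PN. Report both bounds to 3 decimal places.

p₁ = P(outcome | exposed) = 1356/1734 = 0.78201
p₀ = P(outcome | unexposed) = 1086/3176 = 0.34194
Under exogeneity alone the bounds on PN are max{0,(p₁−p₀)/p₁} ≤ PN ≤ min{1,(1−p₀)/p₁}.
  lower = (p₁ − p₀)/p₁ = 0.44007 / 0.78201 ≈ 0.5627
  upper = min{1, (1 − p₀)/p₁} = 0.65806 / 0.78201 ≈ 0.8415

0.563 ≤ PN ≤ 0.842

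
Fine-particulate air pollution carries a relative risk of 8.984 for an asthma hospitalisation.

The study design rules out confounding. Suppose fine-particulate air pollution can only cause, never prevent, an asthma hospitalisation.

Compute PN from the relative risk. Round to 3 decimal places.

PN ≈ 0.889

Under exogeneity and monotonicity, PN = (RR − 1) / RR = 1 − 1/RR.
PN = (8.984 − 1) / 8.984 = 7.984 / 8.984 ≈ 0.8887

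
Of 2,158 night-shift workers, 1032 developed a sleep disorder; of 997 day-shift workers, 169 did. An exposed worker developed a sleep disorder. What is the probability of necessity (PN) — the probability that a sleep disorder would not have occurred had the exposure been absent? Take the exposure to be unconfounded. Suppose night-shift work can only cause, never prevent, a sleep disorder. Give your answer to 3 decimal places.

PN ≈ 0.646

p₁ = P(outcome | exposed) = 1032/2158 = 0.47822
p₀ = P(outcome | unexposed) = 169/997 = 0.16951
Under exogeneity and monotonicity, PN = (p₁ − p₀) / p₁.
PN = (0.47822 − 0.16951) / 0.47822 = 0.30871 / 0.47822 ≈ 0.6455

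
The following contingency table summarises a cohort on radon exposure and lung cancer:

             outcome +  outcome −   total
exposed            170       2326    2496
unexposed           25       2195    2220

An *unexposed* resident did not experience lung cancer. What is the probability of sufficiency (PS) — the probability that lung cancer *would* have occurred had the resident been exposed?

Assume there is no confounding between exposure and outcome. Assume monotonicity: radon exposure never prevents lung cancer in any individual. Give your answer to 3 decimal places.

PS ≈ 0.057

p₁ = P(outcome | exposed) = 170/2496 = 0.068109
p₀ = P(outcome | unexposed) = 25/2220 = 0.011261
Under exogeneity and monotonicity, PS = (p₁ − p₀) / (1 − p₀).
PS = (0.068109 − 0.011261) / (1 − 0.011261) = 0.056848 / 0.98874 ≈ 0.0575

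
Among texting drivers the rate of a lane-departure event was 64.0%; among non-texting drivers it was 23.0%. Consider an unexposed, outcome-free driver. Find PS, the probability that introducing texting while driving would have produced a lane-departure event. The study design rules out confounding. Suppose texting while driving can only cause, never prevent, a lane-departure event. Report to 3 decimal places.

PS ≈ 0.532

p₁ = 0.64, p₀ = 0.23.
Under exogeneity and monotonicity, PS = (p₁ − p₀) / (1 − p₀).
PS = (0.64 − 0.23) / (1 − 0.23) = 0.41 / 0.77 ≈ 0.5325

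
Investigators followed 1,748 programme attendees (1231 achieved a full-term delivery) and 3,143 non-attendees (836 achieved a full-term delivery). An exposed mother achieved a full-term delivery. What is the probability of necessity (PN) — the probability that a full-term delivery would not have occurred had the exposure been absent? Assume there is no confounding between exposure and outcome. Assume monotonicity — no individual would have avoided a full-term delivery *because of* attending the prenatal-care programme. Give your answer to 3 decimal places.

PN ≈ 0.622

p₁ = P(outcome | exposed) = 1231/1748 = 0.70423
p₀ = P(outcome | unexposed) = 836/3143 = 0.26599
Under exogeneity and monotonicity, PN = (p₁ − p₀) / p₁.
PN = (0.70423 − 0.26599) / 0.70423 = 0.43825 / 0.70423 ≈ 0.6223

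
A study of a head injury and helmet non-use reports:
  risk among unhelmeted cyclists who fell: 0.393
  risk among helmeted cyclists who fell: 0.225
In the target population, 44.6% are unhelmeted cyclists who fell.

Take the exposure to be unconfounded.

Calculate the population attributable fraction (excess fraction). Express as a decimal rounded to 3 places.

Let p₁ = 0.393, p₀ = 0.225.
Overall risk P(Y=1) = π·p₁ + (1−π)·p₀ = 0.446×0.393 + 0.554×0.225 = 0.29993.
Under exogeneity, PAF = [P(Y=1) − p₀] / P(Y=1).
PAF = (0.29993 − 0.225) / 0.29993 ≈ 0.2498

PAF ≈ 0.250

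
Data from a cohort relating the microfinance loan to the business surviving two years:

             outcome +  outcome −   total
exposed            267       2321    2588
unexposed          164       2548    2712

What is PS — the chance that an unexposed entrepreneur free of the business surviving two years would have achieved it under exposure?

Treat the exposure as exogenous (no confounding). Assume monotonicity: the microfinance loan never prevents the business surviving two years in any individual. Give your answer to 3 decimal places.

PS ≈ 0.045

p₁ = P(outcome | exposed) = 267/2588 = 0.10317
p₀ = P(outcome | unexposed) = 164/2712 = 0.060472
Under exogeneity and monotonicity, PS = (p₁ − p₀)/(1 − p₀).
PS = (0.10317 − 0.060472) / 0.93953 ≈ 0.0454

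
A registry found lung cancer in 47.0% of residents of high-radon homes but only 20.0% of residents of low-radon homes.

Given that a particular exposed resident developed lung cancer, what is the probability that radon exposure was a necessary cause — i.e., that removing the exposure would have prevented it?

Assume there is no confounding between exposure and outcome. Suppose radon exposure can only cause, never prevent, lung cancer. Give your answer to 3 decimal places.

PN ≈ 0.574

p₁ = 0.47, p₀ = 0.2.
Under exogeneity and monotonicity, PN = (p₁ − p₀) / p₁.
PN = (0.47 − 0.2) / 0.47 = 0.27 / 0.47 ≈ 0.5745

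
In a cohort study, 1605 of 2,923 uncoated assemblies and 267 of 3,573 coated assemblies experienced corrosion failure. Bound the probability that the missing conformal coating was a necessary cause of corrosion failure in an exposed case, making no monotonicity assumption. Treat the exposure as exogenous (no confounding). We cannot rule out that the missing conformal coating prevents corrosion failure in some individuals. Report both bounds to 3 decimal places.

0.864 ≤ PN ≤ 1.000

p₁ = P(outcome | exposed) = 1605/2923 = 0.54909
p₀ = P(outcome | unexposed) = 267/3573 = 0.074727
Under exogeneity alone the bounds on PN are max{0,(p₁−p₀)/p₁} ≤ PN ≤ min{1,(1−p₀)/p₁}.
  lower = (p₁ − p₀)/p₁ = 0.47437 / 0.54909 ≈ 0.8639
  upper = min{1, (1 − p₀)/p₁} = 0.92527 / 0.54909 ≈ 1.6851 → capped at 1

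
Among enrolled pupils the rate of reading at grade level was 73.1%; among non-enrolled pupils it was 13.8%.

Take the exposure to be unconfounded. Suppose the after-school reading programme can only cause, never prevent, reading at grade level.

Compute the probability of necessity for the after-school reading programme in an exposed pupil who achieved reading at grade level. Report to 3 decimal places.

PN ≈ 0.811

p₁ = 0.731, p₀ = 0.138.
Under exogeneity and monotonicity, PN = (p₁ − p₀) / p₁.
PN = (0.731 − 0.138) / 0.731 = 0.593 / 0.731 ≈ 0.8112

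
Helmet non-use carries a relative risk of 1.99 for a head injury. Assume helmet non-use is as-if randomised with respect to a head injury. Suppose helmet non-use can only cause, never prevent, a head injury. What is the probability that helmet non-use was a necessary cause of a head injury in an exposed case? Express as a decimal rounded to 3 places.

PN ≈ 0.497

Under exogeneity and monotonicity, PN = (RR − 1) / RR = 1 − 1/RR.
PN = (1.99 − 1) / 1.99 = 0.99 / 1.99 ≈ 0.4975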